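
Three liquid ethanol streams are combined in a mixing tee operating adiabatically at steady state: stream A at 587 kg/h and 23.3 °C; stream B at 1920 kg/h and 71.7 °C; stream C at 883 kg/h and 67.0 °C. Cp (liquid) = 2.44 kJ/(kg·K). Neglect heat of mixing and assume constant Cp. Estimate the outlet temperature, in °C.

Adiabatic, steady state ⇒ Σ ṁᵢCp,ᵢ(T_out − Tᵢ) = 0
Σ ṁᵢCp,ᵢTᵢ = 587×2.44×23.3 + 1920×2.44×71.7 + 883×2.44×67.0 = 513630
Σ ṁᵢCp,ᵢ = 587×2.44 + 1920×2.44 + 883×2.44 = 8271.6
T_out = 513630 / 8271.6 = 62.095 °C

T_out = 62.1 °C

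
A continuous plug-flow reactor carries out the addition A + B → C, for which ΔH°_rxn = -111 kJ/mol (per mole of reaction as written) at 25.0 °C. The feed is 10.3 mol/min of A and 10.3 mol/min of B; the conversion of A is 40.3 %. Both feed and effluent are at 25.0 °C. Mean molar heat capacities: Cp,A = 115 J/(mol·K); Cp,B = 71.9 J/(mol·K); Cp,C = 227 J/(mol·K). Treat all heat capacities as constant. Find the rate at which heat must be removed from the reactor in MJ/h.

Q_out = 27.6 MJ/h

Extent of reaction ξ = 0.403 × 10.3 = 4.1509 mol/min
Reaction term: ξ·ΔH°_rxn = 4.1509 × -111 = -460.75 kJ/min
Q = ΔH = -460.75 kJ/min = -7.6792 kW
Heat removed = 27.645 MJ/h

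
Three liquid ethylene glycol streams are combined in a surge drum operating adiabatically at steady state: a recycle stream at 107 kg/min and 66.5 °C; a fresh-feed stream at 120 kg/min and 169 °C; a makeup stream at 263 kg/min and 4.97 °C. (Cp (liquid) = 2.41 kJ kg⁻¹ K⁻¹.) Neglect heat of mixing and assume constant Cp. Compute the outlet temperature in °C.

T_out = 58.6 °C

Energy balance with Q = 0: Σ ṁᵢCp,ᵢ(T_out − Tᵢ) = 0
Σ ṁᵢCp,ᵢTᵢ = 107×2.41×66.5 + 120×2.41×169 + 263×2.41×4.97 = 69173
Σ ṁᵢCp,ᵢ = 107×2.41 + 120×2.41 + 263×2.41 = 1180.9
T_out = 69173 / 1180.9 = 58.577 °C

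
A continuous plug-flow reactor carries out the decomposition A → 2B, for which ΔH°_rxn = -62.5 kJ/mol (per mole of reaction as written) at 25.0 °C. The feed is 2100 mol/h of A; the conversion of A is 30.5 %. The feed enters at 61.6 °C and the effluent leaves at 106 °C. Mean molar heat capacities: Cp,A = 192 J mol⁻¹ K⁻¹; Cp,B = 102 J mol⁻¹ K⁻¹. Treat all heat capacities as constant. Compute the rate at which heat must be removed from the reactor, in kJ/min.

Q_out = 358 kJ/min

Extent of reaction ξ = 0.305 × 2100 = 640.5 mol/h
Reaction term: ξ·ΔH°_rxn = 640.5 × -62.5 = -40031 kJ/h
Sensible, feed 61.6→25 °C: -14757 kJ/h
Outlet flows (mol/h): A 1459.5, B 1281
Sensible, products 25→106 °C: 33282 kJ/h
Q = ΔH = -21507 kJ/h = -5.9741 kW
Heat removed = 358.44 kJ/min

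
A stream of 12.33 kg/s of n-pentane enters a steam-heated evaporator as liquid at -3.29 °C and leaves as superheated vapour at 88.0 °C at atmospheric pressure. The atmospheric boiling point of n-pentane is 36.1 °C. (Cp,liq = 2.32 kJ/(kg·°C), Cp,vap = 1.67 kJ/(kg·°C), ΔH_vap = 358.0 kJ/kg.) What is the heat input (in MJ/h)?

Q = 23800 MJ/h

liquid -3.29→36.1 °C: 91.385 kJ/kg
vaporisation at 36.1 °C: 358 kJ/kg
vapour 36.1→88.0 °C: 86.673 kJ/kg
Δh = 91.385 + 358 + 86.673 = 536.06 kJ/kg
Q = ṁ·Δh = 12.33 kg/s × 536.06 kJ/kg = 6609.6 kJ/s
|Q| = 6609.6 kW = 23795 MJ/h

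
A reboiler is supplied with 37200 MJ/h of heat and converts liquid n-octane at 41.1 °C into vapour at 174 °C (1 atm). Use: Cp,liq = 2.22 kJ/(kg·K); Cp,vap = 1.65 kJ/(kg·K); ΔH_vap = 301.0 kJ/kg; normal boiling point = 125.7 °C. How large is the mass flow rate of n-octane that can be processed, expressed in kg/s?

ṁ = 18.2 kg/s

Δh = 2.22×(125.7−41.1) + 301.0 + 1.65×(174−125.7) = 568.51 kJ/kg
Q = 37200 MJ/h = 10333 kJ/s = 10333 kJ/s
ṁ = Q/Δh = 10333 / 568.51 = 18.176 kg/s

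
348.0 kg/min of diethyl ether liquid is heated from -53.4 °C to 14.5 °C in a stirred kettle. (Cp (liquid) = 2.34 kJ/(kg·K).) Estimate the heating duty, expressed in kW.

Q = ṁ·Cp·ΔT = 348.0 × 2.34 × (14.5 − -53.4) = 55292 kJ/min
Converting: 55292 / 60 s = 921.54 kW

Q = 922 kW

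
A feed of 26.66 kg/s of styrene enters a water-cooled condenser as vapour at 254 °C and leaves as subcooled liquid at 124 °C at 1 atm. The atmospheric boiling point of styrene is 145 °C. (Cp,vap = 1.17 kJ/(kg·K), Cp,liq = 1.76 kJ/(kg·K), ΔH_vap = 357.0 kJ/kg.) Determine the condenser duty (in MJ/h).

Q_c = 50100 MJ/h

vapour 254→145 °C: -127.53 kJ/kg
condensation at 145 °C: -357 kJ/kg
liquid 145→124 °C: -36.96 kJ/kg
Δh = -127.53 + -357 + -36.96 = -521.49 kJ/kg
Q = ṁ·Δh = 26.66 kg/s × -521.49 kJ/kg = -13903 kJ/s
|Q| = 13903 kW = 50051 MJ/h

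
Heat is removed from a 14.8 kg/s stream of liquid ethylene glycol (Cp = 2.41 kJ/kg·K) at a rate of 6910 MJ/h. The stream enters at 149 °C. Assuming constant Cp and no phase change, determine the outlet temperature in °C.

Q = 6910 MJ/h = 1919.4 kJ/s
ΔT = Q/(ṁ·Cp) = 1919.4/(14.8×2.41) = 53.814 K
T_out = 149 − 53.814 = 95.186 °C

T_out = 95.2 °C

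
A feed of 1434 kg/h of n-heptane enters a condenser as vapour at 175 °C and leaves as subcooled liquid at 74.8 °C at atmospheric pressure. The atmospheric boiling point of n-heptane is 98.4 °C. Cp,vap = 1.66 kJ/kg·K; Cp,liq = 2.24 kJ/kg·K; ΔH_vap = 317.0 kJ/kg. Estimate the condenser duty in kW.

Q_c = 198 kW

vapour 175→98.4 °C: -127.16 kJ/kg
condensation at 98.4 °C: -317 kJ/kg
liquid 98.4→74.8 °C: -52.864 kJ/kg
Δh = -127.16 + -317 + -52.864 = -497.02 kJ/kg
Q = ṁ·Δh = 1434 kg/h × -497.02 kJ/kg = -712730 kJ/h
|Q| = 197.98 kW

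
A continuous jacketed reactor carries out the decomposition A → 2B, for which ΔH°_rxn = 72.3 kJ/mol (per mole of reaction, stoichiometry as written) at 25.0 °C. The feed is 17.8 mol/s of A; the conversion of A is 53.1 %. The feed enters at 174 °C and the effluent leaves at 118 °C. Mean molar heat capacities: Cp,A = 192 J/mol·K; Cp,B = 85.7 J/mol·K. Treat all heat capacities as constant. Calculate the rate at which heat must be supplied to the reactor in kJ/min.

Extent of reaction ξ = 0.531 × 17.8 = 9.4518 mol/s
Reaction term: ξ·ΔH°_rxn = 9.4518 × 72.3 = 683.37 kJ/s
Sensible, feed 174→25 °C: -509.22 kJ/s
Outlet flows (mol/s): A 8.3482, B 18.904
Sensible, products 25→118 °C: 299.73 kJ/s
Q = ΔH = 473.87 kJ/s = 473.87 kW
Heat supplied = 28432 kJ/min

Q_in = 28400 kJ/min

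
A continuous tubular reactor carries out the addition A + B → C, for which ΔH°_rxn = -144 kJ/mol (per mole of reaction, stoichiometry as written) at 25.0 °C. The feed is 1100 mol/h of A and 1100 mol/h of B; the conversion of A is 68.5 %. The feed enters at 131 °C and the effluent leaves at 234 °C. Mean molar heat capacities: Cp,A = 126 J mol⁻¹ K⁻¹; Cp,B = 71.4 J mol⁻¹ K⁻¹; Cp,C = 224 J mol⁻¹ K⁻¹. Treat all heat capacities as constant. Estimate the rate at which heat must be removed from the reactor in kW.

Q_out = 22.8 kW

Extent of reaction ξ = 0.685 × 1100 = 753.5 mol/h
Reaction term: ξ·ΔH°_rxn = 753.5 × -144 = -108500 kJ/h
Sensible, feed 131→25 °C: -23017 kJ/h
Outlet flows (mol/h): A 346.5, B 346.5, C 753.5
Sensible, products 25→234 °C: 49571 kJ/h
Q = ΔH = -81950 kJ/h = -22.764 kW
Heat removed = 22.764 kW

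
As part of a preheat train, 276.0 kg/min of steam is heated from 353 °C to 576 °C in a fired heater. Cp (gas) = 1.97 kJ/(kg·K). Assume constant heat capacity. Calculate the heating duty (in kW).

Q = ṁ·Cp·ΔT = 276.0 × 1.97 × (576 − 353) = 121250 kJ/min
Converting: 121250 / 60 s = 2020.8 kW

Q = 2020 kW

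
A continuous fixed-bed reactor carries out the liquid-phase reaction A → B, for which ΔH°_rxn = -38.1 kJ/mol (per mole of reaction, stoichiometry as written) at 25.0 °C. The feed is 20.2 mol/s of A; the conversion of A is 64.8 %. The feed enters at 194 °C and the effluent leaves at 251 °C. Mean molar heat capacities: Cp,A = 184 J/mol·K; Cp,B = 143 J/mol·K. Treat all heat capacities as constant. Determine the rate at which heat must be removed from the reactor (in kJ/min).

Q_out = 24500 kJ/min

Extent of reaction ξ = 0.648 × 20.2 = 13.09 mol/s
Reaction term: ξ·ΔH°_rxn = 13.09 × -38.1 = -498.71 kJ/s
Sensible, feed 194→25 °C: -628.14 kJ/s
Outlet flows (mol/s): A 7.1104, B 13.09
Sensible, products 25→251 °C: 718.71 kJ/s
Q = ΔH = -408.14 kJ/s = -408.14 kW
Heat removed = 24489 kJ/min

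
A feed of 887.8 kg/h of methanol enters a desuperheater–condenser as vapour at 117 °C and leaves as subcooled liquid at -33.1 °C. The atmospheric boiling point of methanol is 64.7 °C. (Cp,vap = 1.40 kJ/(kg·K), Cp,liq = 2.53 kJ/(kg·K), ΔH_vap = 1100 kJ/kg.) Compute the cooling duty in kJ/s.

vapour 117→64.7 °C: -73.22 kJ/kg
condensation at 64.7 °C: -1100 kJ/kg
liquid 64.7→-33.1 °C: -247.43 kJ/kg
Δh = -73.22 + -1100 + -247.43 = -1420.7 kJ/kg
Q = ṁ·Δh = 887.8 kg/h × -1420.7 kJ/kg = -1.2613e+06 kJ/h
|Q| = 350.35 kW

Q_c = 350 kJ/s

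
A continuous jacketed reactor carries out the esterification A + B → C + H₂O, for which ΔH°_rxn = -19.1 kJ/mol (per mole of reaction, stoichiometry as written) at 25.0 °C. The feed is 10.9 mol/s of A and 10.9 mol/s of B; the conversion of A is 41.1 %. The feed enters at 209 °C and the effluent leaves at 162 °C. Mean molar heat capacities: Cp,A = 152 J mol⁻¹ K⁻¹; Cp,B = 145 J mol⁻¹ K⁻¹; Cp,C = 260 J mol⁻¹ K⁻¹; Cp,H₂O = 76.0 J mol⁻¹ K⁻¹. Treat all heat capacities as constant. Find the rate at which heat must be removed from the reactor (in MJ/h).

Q_out = 770 MJ/h

Extent of reaction ξ = 0.411 × 10.9 = 4.4799 mol/s
Reaction term: ξ·ΔH°_rxn = 4.4799 × -19.1 = -85.566 kJ/s
Sensible, feed 209→25 °C: -595.66 kJ/s
Outlet flows (mol/s): A 6.4201, B 6.4201, C 4.4799, H₂O 4.4799
Sensible, products 25→162 °C: 467.45 kJ/s
Q = ΔH = -213.78 kJ/s = -213.78 kW
Heat removed = 769.62 MJ/h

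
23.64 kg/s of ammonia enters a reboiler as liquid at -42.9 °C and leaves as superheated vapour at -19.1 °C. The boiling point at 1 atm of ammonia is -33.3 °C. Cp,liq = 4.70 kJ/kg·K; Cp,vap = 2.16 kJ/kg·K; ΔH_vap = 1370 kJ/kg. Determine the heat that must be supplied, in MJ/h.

liquid -42.9→-33.3 °C: 45.12 kJ/kg
vaporisation at -33.3 °C: 1370 kJ/kg
vapour -33.3→-19.1 °C: 30.672 kJ/kg
Δh = 45.12 + 1370 + 30.672 = 1445.8 kJ/kg
Q = ṁ·Δh = 23.64 kg/s × 1445.8 kJ/kg = 34179 kJ/s
|Q| = 34179 kW = 123040 MJ/h

Q = 123000 MJ/h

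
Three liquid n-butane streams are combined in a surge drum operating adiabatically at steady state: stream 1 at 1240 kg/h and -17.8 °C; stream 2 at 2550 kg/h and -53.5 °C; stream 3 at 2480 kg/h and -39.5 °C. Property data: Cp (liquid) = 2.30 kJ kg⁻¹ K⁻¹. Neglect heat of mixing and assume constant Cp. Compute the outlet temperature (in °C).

T_out = -40.9 °C

Energy balance with Q = 0: Σ ṁᵢCp,ᵢ(T_out − Tᵢ) = 0
T_out = Σ ṁᵢCp,ᵢTᵢ / Σ ṁᵢCp,ᵢ
      = -589850 / 14421 = -40.902 °C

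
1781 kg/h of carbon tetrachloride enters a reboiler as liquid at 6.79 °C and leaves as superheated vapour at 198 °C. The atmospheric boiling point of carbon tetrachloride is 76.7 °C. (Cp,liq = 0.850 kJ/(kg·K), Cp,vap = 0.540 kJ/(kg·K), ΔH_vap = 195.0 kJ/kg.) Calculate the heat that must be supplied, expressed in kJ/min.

liquid 6.79→76.7 °C: 59.423 kJ/kg
vaporisation at 76.7 °C: 195 kJ/kg
vapour 76.7→198 °C: 65.502 kJ/kg
Δh = 59.423 + 195 + 65.502 = 319.93 kJ/kg
Q = ṁ·Δh = 1781 kg/h × 319.93 kJ/kg = 569790 kJ/h
|Q| = 158.27 kW = 9496.5 kJ/min

Q = 9500 kJ/min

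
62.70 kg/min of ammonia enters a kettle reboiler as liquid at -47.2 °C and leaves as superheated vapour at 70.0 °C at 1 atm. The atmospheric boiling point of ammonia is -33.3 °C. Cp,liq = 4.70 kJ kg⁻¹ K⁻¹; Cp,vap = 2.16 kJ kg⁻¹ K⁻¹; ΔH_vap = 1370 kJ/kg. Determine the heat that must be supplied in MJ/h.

liquid -47.2→-33.3 °C: 65.33 kJ/kg
vaporisation at -33.3 °C: 1370 kJ/kg
vapour -33.3→70.0 °C: 223.13 kJ/kg
Δh = 65.33 + 1370 + 223.13 = 1658.5 kJ/kg
Q = ṁ·Δh = 62.70 kg/min × 1658.5 kJ/kg = 103990 kJ/min
|Q| = 1733.1 kW = 6239.1 MJ/h

Q = 6240 MJ/h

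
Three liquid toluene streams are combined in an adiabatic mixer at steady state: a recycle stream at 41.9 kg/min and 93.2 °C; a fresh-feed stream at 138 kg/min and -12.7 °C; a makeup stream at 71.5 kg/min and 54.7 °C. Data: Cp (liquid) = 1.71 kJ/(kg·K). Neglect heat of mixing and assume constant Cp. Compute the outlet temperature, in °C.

T_out = 24.1 °C

Energy balance with Q = 0: Σ ṁᵢCp,ᵢ(T_out − Tᵢ) = 0
T_out = Σ ṁᵢCp,ᵢTᵢ / Σ ṁᵢCp,ᵢ
      = 10369 / 429.89 = 24.119 °C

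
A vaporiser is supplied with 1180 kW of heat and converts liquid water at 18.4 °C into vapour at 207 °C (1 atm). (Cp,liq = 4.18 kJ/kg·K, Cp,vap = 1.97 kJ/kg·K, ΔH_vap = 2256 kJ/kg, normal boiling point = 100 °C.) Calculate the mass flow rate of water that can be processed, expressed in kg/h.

ṁ = 1510 kg/h

Δh = 4.18×(100−18.4) + 2256 + 1.97×(207−100) = 2807.9 kJ/kg
Q = 1180 kW = 1180 kJ/s = 4.248e+06 kJ/h
ṁ = Q/Δh = 4.248e+06 / 2807.9 = 1512.9 kg/h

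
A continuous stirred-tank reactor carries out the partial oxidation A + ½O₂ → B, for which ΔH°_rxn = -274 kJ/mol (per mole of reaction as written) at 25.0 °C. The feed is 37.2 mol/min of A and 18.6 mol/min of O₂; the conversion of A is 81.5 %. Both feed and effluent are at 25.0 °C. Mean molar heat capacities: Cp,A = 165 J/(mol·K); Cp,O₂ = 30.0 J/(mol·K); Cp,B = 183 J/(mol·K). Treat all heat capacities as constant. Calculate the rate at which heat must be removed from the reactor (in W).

Extent of reaction ξ = 0.815 × 37.2 = 30.318 mol/min
Reaction term: ξ·ΔH°_rxn = 30.318 × -274 = -8307.1 kJ/min
Q = ΔH = -8307.1 kJ/min = -138.45 kW
Heat removed = 138450 W

Q_out = 138000 W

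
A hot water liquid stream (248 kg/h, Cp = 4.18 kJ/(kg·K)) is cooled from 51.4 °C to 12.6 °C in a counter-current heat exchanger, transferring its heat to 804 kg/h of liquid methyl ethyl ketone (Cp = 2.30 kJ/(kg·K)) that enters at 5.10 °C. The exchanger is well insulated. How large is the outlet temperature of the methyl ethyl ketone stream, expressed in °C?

T_c,out = 26.9 °C

Heat released by hot stream: Q = 248 × 4.18 × (51.4 − 12.6) = 40222 kJ/h
Energy balance on cold side (adiabatic exchanger): Q = ṁ_c·Cp_c·(T_c,out − T_c,in)
T_c,out = 5.10 + 40222/(804 × 2.30) = 26.851 °C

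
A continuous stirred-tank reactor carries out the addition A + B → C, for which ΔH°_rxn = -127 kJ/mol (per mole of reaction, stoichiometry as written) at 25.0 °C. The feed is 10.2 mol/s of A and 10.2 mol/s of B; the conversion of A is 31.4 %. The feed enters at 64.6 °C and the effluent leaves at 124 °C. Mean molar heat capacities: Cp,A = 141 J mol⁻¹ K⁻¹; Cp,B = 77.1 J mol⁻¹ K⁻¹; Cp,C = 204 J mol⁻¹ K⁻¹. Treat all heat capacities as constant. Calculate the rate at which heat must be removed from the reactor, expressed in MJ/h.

Extent of reaction ξ = 0.314 × 10.2 = 3.2028 mol/s
Reaction term: ξ·ΔH°_rxn = 3.2028 × -127 = -406.76 kJ/s
Sensible, feed 64.6→25 °C: -88.095 kJ/s
Outlet flows (mol/s): A 6.9972, B 6.9972, C 3.2028
Sensible, products 25→124 °C: 215.77 kJ/s
Q = ΔH = -279.08 kJ/s = -279.08 kW
Heat removed = 1004.7 MJ/h

Q_out = 1000 MJ/h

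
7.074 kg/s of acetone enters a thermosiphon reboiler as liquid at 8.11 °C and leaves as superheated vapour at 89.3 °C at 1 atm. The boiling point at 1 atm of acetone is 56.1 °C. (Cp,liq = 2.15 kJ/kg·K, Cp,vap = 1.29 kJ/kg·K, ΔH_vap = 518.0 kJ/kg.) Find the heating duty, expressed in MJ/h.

liquid 8.11→56.1 °C: 103.18 kJ/kg
vaporisation at 56.1 °C: 518 kJ/kg
vapour 56.1→89.3 °C: 42.828 kJ/kg
Δh = 103.18 + 518 + 42.828 = 664.01 kJ/kg
Q = ṁ·Δh = 7.074 kg/s × 664.01 kJ/kg = 4697.2 kJ/s
|Q| = 4697.2 kW = 16910 MJ/h

Q = 16900 MJ/h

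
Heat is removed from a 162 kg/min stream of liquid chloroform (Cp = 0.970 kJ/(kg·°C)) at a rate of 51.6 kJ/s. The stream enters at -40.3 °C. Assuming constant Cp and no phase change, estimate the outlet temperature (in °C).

Q = 51.6 kJ/s = 3096 kJ/min
ΔT = Q/(ṁ·Cp) = 3096/(162×0.970) = 19.702 K
T_out = -40.3 − 19.702 = -60.002 °C

T_out = -60.0 °C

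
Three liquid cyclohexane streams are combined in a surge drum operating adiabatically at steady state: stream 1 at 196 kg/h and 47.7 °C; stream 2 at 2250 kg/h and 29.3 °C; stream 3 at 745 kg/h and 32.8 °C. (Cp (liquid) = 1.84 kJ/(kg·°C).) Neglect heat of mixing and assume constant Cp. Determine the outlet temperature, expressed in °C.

Energy balance with Q = 0: Σ ṁᵢCp,ᵢ(T_out − Tᵢ) = 0
Σ ṁᵢCp,ᵢTᵢ = 196×1.84×47.7 + 2250×1.84×29.3 + 745×1.84×32.8 = 183470
Σ ṁᵢCp,ᵢ = 196×1.84 + 2250×1.84 + 745×1.84 = 5871.4
T_out = 183470 / 5871.4 = 31.247 °C

T_out = 31.2 °C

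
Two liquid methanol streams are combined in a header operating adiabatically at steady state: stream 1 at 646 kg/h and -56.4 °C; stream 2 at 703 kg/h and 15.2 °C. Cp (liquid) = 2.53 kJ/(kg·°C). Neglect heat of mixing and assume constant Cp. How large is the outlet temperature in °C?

Energy balance with Q = 0: Σ ṁᵢCp,ᵢ(T_out − Tᵢ) = 0
T_out = Σ ṁᵢCp,ᵢTᵢ / Σ ṁᵢCp,ᵢ
      = -65144 / 3413 = -19.087 °C

T_out = -19.1 °C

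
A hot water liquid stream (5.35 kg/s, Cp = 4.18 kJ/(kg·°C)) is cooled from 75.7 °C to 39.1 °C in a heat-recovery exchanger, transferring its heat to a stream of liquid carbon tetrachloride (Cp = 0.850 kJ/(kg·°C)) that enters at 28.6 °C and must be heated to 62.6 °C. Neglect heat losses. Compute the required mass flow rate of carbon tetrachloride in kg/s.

ṁ_c = 28.3 kg/s

Heat released by hot stream: Q = 5.35 × 4.18 × (75.7 − 39.1) = 818.49 kJ/s
Energy balance on cold side (adiabatic exchanger): Q = ṁ_c·Cp_c·(T_c,out − T_c,in)
ṁ_c = 818.49 / [0.850 × (62.6 − 28.6)] = 28.321 kg/s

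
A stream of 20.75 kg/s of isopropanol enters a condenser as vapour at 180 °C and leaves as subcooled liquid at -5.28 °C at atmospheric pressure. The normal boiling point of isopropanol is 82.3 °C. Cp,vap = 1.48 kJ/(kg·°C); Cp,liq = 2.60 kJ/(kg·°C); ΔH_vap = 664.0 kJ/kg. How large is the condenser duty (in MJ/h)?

Q_c = 77400 MJ/h

vapour 180→82.3 °C: -144.6 kJ/kg
condensation at 82.3 °C: -664 kJ/kg
liquid 82.3→-5.28 °C: -227.71 kJ/kg
Δh = -144.6 + -664 + -227.71 = -1036.3 kJ/kg
Q = ṁ·Δh = 20.75 kg/s × -1036.3 kJ/kg = -21503 kJ/s
|Q| = 21503 kW = 77412 MJ/h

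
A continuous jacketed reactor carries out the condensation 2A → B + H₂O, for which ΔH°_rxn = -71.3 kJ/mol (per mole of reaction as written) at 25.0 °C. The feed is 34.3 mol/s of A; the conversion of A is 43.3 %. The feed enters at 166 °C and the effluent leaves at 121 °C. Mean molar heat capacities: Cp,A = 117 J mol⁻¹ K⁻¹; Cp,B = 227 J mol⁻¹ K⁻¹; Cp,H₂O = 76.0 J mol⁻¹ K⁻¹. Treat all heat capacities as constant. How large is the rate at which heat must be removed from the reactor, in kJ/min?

Extent of reaction ξ = 0.433 × 34.3 / 2 = 7.4259 mol/s
Reaction term: ξ·ΔH°_rxn = 7.4259 × -71.3 = -529.47 kJ/s
Sensible, feed 166→25 °C: -565.85 kJ/s
Outlet flows (mol/s): A 19.448, B 7.4259, H₂O 7.4259
Sensible, products 25→121 °C: 434.45 kJ/s
Q = ΔH = -660.87 kJ/s = -660.87 kW
Heat removed = 39652 kJ/min

Q_out = 39700 kJ/min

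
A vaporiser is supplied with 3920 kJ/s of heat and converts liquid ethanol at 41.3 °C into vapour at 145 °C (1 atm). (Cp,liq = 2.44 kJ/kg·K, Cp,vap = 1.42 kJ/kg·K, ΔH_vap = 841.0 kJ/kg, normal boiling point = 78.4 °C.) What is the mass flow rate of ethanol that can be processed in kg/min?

ṁ = 229 kg/min

Δh = 2.44×(78.4−41.3) + 841.0 + 1.42×(145−78.4) = 1026.1 kJ/kg
Q = 3920 kJ/s = 3920 kJ/s = 235200 kJ/min
ṁ = Q/Δh = 235200 / 1026.1 = 229.22 kg/min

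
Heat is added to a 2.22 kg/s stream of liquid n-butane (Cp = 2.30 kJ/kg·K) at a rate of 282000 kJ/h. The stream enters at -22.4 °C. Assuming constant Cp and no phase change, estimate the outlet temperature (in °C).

T_out = -7.06 °C

Q = 282000 kJ/h = 78.333 kJ/s
ΔT = Q/(ṁ·Cp) = 78.333/(2.22×2.30) = 15.341 K
T_out = -22.4 + 15.341 = -7.0586 °C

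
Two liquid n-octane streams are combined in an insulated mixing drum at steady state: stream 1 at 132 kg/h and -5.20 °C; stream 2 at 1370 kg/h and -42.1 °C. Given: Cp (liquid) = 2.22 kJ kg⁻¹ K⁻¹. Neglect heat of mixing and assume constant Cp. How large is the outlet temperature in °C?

T_out = -38.9 °C

Adiabatic, steady state ⇒ Σ ṁᵢCp,ᵢ(T_out − Tᵢ) = 0
Σ ṁᵢCp,ᵢTᵢ = 132×2.22×-5.20 + 1370×2.22×-42.1 = -129570
Σ ṁᵢCp,ᵢ = 132×2.22 + 1370×2.22 = 3334.4
T_out = -129570 / 3334.4 = -38.857 °C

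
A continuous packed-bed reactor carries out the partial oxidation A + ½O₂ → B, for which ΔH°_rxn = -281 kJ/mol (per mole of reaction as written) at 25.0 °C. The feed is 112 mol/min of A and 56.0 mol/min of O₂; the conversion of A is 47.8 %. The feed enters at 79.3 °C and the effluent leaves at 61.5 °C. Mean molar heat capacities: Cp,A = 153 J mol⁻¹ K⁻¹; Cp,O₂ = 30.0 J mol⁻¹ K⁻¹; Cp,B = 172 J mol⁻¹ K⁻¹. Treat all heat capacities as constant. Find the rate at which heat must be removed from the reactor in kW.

Extent of reaction ξ = 0.478 × 112 = 53.536 mol/min
Reaction term: ξ·ΔH°_rxn = 53.536 × -281 = -15044 kJ/min
Sensible, feed 79.3→25 °C: -1021.7 kJ/min
Outlet flows (mol/min): A 58.464, O₂ 29.232, B 53.536
Sensible, products 25→61.5 °C: 694.6 kJ/min
Q = ΔH = -15371 kJ/min = -256.18 kW
Heat removed = 256.18 kW

Q_out = 256 kW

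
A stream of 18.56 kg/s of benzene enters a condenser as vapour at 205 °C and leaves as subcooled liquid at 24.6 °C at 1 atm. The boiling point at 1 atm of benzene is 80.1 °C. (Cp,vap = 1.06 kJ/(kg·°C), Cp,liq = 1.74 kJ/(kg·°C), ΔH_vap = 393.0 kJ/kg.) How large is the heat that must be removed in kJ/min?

Q_c = 693000 kJ/min

vapour 205→80.1 °C: -132.39 kJ/kg
condensation at 80.1 °C: -393 kJ/kg
liquid 80.1→24.6 °C: -96.57 kJ/kg
Δh = -132.39 + -393 + -96.57 = -621.96 kJ/kg
Q = ṁ·Δh = 18.56 kg/s × -621.96 kJ/kg = -11544 kJ/s
|Q| = 11544 kW = 692620 kJ/min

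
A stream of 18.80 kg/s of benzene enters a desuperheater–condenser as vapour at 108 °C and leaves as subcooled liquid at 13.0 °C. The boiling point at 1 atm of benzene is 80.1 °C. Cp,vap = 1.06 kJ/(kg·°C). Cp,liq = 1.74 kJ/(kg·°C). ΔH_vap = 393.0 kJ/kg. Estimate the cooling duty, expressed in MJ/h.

vapour 108→80.1 °C: -29.574 kJ/kg
condensation at 80.1 °C: -393 kJ/kg
liquid 80.1→13.0 °C: -116.75 kJ/kg
Δh = -29.574 + -393 + -116.75 = -539.33 kJ/kg
Q = ṁ·Δh = 18.80 kg/s × -539.33 kJ/kg = -10139 kJ/s
|Q| = 10139 kW = 36502 MJ/h

Q_c = 36500 MJ/h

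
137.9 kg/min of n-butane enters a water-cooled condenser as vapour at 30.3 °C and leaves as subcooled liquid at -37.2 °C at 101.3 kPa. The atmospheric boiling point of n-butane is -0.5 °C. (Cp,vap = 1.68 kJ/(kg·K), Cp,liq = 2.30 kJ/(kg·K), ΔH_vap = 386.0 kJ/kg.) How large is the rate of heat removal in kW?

vapour 30.3→-0.5 °C: -51.744 kJ/kg
condensation at -0.5 °C: -386 kJ/kg
liquid -0.5→-37.2 °C: -84.41 kJ/kg
Δh = -51.744 + -386 + -84.41 = -522.15 kJ/kg
Q = ṁ·Δh = 137.9 kg/min × -522.15 kJ/kg = -72005 kJ/min
|Q| = 1200.1 kW

Q_c = 1200 kW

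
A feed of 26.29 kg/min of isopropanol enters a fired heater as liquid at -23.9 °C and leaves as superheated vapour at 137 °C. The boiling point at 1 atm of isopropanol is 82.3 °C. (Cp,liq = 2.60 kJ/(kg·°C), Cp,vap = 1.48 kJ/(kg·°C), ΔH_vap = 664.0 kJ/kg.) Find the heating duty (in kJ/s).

Q = 447 kJ/s

liquid -23.9→82.3 °C: 276.12 kJ/kg
vaporisation at 82.3 °C: 664 kJ/kg
vapour 82.3→137 °C: 80.956 kJ/kg
Δh = 276.12 + 664 + 80.956 = 1021.1 kJ/kg
Q = ṁ·Δh = 26.29 kg/min × 1021.1 kJ/kg = 26844 kJ/min
|Q| = 447.4 kW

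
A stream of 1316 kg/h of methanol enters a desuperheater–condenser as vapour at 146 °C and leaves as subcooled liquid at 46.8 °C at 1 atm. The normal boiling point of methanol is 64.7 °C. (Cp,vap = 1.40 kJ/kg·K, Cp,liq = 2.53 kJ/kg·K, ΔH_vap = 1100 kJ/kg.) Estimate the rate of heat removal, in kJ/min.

vapour 146→64.7 °C: -113.82 kJ/kg
condensation at 64.7 °C: -1100 kJ/kg
liquid 64.7→46.8 °C: -45.287 kJ/kg
Δh = -113.82 + -1100 + -45.287 = -1259.1 kJ/kg
Q = ṁ·Δh = 1316 kg/h × -1259.1 kJ/kg = -1.657e+06 kJ/h
|Q| = 460.27 kW = 27616 kJ/min

Q_c = 27600 kJ/min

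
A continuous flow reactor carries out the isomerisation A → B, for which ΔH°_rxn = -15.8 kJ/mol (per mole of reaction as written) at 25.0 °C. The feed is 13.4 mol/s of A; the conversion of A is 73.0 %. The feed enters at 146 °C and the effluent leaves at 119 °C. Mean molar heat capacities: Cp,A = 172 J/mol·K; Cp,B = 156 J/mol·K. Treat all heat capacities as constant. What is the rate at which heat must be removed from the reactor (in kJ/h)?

Extent of reaction ξ = 0.730 × 13.4 = 9.782 mol/s
Reaction term: ξ·ΔH°_rxn = 9.782 × -15.8 = -154.56 kJ/s
Sensible, feed 146→25 °C: -278.88 kJ/s
Outlet flows (mol/s): A 3.618, B 9.782
Sensible, products 25→119 °C: 201.94 kJ/s
Q = ΔH = -231.5 kJ/s = -231.5 kW
Heat removed = 833390 kJ/h

Q_out = 833000 kJ/h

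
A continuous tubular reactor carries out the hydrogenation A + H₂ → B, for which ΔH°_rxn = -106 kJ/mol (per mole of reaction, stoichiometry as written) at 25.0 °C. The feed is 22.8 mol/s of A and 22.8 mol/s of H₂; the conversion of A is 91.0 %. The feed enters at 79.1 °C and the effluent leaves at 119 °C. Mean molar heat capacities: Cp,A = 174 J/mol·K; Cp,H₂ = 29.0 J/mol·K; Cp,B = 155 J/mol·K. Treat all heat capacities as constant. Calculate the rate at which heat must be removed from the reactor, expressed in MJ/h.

Q_out = 7590 MJ/h

Extent of reaction ξ = 0.910 × 22.8 = 20.748 mol/s
Reaction term: ξ·ΔH°_rxn = 20.748 × -106 = -2199.3 kJ/s
Sensible, feed 79.1→25 °C: -250.4 kJ/s
Outlet flows (mol/s): A 2.052, H₂ 2.052, B 20.748
Sensible, products 25→119 °C: 341.45 kJ/s
Q = ΔH = -2108.2 kJ/s = -2108.2 kW
Heat removed = 7589.6 MJ/h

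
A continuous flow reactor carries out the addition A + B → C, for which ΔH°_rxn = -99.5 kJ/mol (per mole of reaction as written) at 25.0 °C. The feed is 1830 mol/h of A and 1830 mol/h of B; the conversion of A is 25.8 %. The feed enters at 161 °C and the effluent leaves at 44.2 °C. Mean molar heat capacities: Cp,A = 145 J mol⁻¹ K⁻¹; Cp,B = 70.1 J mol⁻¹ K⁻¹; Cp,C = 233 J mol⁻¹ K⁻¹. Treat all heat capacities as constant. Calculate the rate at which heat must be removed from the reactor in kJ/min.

Q_out = 1550 kJ/min

Extent of reaction ξ = 0.258 × 1830 = 472.14 mol/h
Reaction term: ξ·ΔH°_rxn = 472.14 × -99.5 = -46978 kJ/h
Sensible, feed 161→25 °C: -53534 kJ/h
Outlet flows (mol/h): A 1357.9, B 1357.9, C 472.14
Sensible, products 25→44.2 °C: 7720 kJ/h
Q = ΔH = -92792 kJ/h = -25.776 kW
Heat removed = 1546.5 kJ/min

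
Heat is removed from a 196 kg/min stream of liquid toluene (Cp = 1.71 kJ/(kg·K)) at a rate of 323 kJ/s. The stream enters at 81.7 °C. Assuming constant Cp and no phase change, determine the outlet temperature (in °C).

T_out = 23.9 °C

Q = 323 kJ/s = 19380 kJ/min
ΔT = Q/(ṁ·Cp) = 19380/(196×1.71) = 57.823 K
T_out = 81.7 − 57.823 = 23.877 °C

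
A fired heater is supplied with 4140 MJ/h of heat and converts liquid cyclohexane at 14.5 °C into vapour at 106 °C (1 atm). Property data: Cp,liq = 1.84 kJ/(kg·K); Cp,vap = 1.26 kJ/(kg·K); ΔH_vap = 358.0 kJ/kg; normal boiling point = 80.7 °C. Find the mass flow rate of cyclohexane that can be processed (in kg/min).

Δh = 1.84×(80.7−14.5) + 358.0 + 1.26×(106−80.7) = 511.69 kJ/kg
Q = 4140 MJ/h = 1150 kJ/s = 69000 kJ/min
ṁ = Q/Δh = 69000 / 511.69 = 134.85 kg/min

ṁ = 135 kg/min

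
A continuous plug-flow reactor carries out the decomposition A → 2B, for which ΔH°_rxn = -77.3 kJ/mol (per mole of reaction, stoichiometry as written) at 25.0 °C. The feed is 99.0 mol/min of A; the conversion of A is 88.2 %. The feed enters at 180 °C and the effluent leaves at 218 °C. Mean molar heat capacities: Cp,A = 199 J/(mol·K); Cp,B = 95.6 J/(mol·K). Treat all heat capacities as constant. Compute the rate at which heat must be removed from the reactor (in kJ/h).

Q_out = 368000 kJ/h

Extent of reaction ξ = 0.882 × 99.0 = 87.318 mol/min
Reaction term: ξ·ΔH°_rxn = 87.318 × -77.3 = -6749.7 kJ/min
Sensible, feed 180→25 °C: -3053.7 kJ/min
Outlet flows (mol/min): A 11.682, B 174.64
Sensible, products 25→218 °C: 3670.8 kJ/min
Q = ΔH = -6132.5 kJ/min = -102.21 kW
Heat removed = 367950 kJ/h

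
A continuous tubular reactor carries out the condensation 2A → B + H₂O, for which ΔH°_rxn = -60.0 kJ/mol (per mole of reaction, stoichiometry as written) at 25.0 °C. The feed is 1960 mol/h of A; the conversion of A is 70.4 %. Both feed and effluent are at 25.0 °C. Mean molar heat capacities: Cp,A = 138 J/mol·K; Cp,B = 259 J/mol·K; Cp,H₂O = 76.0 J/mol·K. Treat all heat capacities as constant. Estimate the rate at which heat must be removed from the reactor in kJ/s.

Extent of reaction ξ = 0.704 × 1960 / 2 = 689.92 mol/h
Reaction term: ξ·ΔH°_rxn = 689.92 × -60.0 = -41395 kJ/h
Q = ΔH = -41395 kJ/h = -11.499 kW
Heat removed = 11.499 kJ/s

Q_out = 11.5 kJ/s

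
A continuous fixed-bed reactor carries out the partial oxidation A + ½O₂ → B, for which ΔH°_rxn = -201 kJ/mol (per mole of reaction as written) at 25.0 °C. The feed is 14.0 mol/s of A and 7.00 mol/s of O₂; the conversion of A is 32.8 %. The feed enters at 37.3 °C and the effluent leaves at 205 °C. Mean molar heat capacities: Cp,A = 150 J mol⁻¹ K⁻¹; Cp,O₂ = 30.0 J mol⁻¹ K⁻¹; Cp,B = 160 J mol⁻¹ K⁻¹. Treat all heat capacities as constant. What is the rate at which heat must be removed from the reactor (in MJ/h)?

Q_out = 1940 MJ/h

Extent of reaction ξ = 0.328 × 14.0 = 4.592 mol/s
Reaction term: ξ·ΔH°_rxn = 4.592 × -201 = -922.99 kJ/s
Sensible, feed 37.3→25 °C: -28.413 kJ/s
Outlet flows (mol/s): A 9.408, O₂ 4.704, B 4.592
Sensible, products 25→205 °C: 411.67 kJ/s
Q = ΔH = -539.74 kJ/s = -539.74 kW
Heat removed = 1943.1 MJ/h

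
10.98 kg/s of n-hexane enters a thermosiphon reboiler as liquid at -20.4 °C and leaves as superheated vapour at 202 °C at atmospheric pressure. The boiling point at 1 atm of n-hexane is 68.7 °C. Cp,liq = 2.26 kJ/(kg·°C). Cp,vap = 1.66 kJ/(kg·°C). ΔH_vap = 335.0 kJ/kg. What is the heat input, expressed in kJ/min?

liquid -20.4→68.7 °C: 201.37 kJ/kg
vaporisation at 68.7 °C: 335 kJ/kg
vapour 68.7→202 °C: 221.28 kJ/kg
Δh = 201.37 + 335 + 221.28 = 757.64 kJ/kg
Q = ṁ·Δh = 10.98 kg/s × 757.64 kJ/kg = 8318.9 kJ/s
|Q| = 8318.9 kW = 499140 kJ/min

Q = 499000 kJ/min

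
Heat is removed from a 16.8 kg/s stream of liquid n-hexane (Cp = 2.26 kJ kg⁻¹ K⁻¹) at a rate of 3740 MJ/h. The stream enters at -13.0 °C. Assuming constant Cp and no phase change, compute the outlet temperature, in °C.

Q = 3740 MJ/h = 1038.9 kJ/s
ΔT = Q/(ṁ·Cp) = 1038.9/(16.8×2.26) = 27.362 K
T_out = -13.0 − 27.362 = -40.362 °C

T_out = -40.4 °C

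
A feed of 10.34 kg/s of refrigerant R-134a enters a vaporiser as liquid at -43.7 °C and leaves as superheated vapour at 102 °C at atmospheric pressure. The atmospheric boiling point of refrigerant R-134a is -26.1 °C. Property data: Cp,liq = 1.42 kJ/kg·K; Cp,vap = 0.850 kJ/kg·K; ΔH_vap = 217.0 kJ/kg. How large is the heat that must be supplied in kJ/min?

Q = 218000 kJ/min

liquid -43.7→-26.1 °C: 24.992 kJ/kg
vaporisation at -26.1 °C: 217 kJ/kg
vapour -26.1→102 °C: 108.88 kJ/kg
Δh = 24.992 + 217 + 108.88 = 350.88 kJ/kg
Q = ṁ·Δh = 10.34 kg/s × 350.88 kJ/kg = 3628.1 kJ/s
|Q| = 3628.1 kW = 217680 kJ/min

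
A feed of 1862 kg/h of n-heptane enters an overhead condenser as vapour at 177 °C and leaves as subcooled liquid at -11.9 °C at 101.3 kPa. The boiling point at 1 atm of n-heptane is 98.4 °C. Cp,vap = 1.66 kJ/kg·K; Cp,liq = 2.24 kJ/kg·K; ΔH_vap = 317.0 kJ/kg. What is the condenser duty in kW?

Q_c = 359 kW

vapour 177→98.4 °C: -130.48 kJ/kg
condensation at 98.4 °C: -317 kJ/kg
liquid 98.4→-11.9 °C: -247.07 kJ/kg
Δh = -130.48 + -317 + -247.07 = -694.55 kJ/kg
Q = ṁ·Δh = 1862 kg/h × -694.55 kJ/kg = -1.2932e+06 kJ/h
|Q| = 359.24 kW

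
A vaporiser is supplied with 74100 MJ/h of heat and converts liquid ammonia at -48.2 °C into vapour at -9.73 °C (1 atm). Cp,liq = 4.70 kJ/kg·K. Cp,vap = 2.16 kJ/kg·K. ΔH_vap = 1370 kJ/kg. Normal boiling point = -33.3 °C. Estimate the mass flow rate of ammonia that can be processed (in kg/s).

Δh = 4.70×(-33.3−-48.2) + 1370 + 2.16×(-9.73−-33.3) = 1490.9 kJ/kg
Q = 74100 MJ/h = 20583 kJ/s = 20583 kJ/s
ṁ = Q/Δh = 20583 / 1490.9 = 13.806 kg/s

ṁ = 13.8 kg/s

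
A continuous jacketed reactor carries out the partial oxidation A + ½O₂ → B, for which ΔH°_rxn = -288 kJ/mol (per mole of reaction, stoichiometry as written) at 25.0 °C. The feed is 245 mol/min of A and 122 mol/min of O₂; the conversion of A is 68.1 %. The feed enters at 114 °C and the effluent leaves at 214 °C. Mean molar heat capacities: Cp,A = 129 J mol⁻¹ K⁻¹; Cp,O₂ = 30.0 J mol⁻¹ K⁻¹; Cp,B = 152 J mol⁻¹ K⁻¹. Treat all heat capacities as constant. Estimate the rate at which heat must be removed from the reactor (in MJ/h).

Q_out = 2660 MJ/h

Extent of reaction ξ = 0.681 × 245 = 166.84 mol/min
Reaction term: ξ·ΔH°_rxn = 166.84 × -288 = -48051 kJ/min
Sensible, feed 114→25 °C: -3138.6 kJ/min
Outlet flows (mol/min): A 78.155, O₂ 38.578, B 166.84
Sensible, products 25→214 °C: 6917.4 kJ/min
Q = ΔH = -44273 kJ/min = -737.88 kW
Heat removed = 2656.4 MJ/h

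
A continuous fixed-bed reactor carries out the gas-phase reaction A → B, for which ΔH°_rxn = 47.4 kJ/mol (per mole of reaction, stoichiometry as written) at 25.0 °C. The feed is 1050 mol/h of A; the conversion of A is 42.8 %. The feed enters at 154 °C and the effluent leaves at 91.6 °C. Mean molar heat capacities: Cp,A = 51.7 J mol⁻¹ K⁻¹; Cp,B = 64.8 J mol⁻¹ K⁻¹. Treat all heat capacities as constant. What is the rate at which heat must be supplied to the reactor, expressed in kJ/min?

Extent of reaction ξ = 0.428 × 1050 = 449.4 mol/h
Reaction term: ξ·ΔH°_rxn = 449.4 × 47.4 = 21302 kJ/h
Sensible, feed 154→25 °C: -7002.8 kJ/h
Outlet flows (mol/h): A 600.6, B 449.4
Sensible, products 25→91.6 °C: 4007.5 kJ/h
Q = ΔH = 18306 kJ/h = 5.0851 kW
Heat supplied = 305.1 kJ/min

Q_in = 305 kJ/min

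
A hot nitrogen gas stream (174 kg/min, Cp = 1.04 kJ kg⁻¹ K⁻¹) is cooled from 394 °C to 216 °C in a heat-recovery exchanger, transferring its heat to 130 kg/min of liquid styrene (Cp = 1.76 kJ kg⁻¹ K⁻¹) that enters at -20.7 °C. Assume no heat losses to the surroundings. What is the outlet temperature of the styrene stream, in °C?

Heat released by hot stream: Q = 174 × 1.04 × (394 − 216) = 32211 kJ/min
Energy balance on cold side (adiabatic exchanger): Q = ṁ_c·Cp_c·(T_c,out − T_c,in)
T_c,out = -20.7 + 32211/(130 × 1.76) = 120.08 °C

T_c,out = 120 °C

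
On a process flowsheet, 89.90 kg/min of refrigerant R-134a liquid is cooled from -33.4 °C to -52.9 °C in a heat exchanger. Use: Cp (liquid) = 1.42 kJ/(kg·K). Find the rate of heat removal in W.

Q_c = 41500 W

Q = ṁ·Cp·ΔT = 89.90 × 1.42 × (-52.9 − -33.4) = -2489.3 kJ/min
Converting: 2489.3 / 60 s = 41.489 kW
Cooling duty = 41489 W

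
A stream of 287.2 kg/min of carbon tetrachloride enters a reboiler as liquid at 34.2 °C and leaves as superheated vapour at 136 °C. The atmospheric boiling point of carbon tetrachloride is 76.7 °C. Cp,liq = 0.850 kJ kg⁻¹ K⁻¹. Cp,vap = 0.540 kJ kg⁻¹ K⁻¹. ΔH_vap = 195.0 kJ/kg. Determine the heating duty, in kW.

liquid 34.2→76.7 °C: 36.125 kJ/kg
vaporisation at 76.7 °C: 195 kJ/kg
vapour 76.7→136 °C: 32.022 kJ/kg
Δh = 36.125 + 195 + 32.022 = 263.15 kJ/kg
Q = ṁ·Δh = 287.2 kg/min × 263.15 kJ/kg = 75576 kJ/min
|Q| = 1259.6 kW

Q = 1260 kW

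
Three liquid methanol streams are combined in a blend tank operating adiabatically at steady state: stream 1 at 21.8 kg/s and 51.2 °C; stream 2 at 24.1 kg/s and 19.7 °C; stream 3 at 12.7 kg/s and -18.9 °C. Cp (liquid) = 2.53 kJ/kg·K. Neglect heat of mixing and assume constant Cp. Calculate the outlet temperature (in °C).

No heat crosses the boundary, so H_out = H_in.
T_out = Σ ṁᵢCp,ᵢTᵢ / Σ ṁᵢCp,ᵢ
      = 3417.8 / 148.26 = 23.053 °C

T_out = 23.1 °C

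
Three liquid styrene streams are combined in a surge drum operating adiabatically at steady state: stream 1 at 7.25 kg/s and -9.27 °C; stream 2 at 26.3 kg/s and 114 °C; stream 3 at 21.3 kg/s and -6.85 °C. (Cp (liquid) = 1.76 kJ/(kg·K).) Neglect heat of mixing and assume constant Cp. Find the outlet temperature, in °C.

Adiabatic, steady state ⇒ Σ ṁᵢCp,ᵢ(T_out − Tᵢ) = 0
Σ ṁᵢCp,ᵢTᵢ = 7.25×1.76×-9.27 + 26.3×1.76×114 + 21.3×1.76×-6.85 = 4901.8
Σ ṁᵢCp,ᵢ = 7.25×1.76 + 26.3×1.76 + 21.3×1.76 = 96.536
T_out = 4901.8 / 96.536 = 50.776 °C

T_out = 50.8 °C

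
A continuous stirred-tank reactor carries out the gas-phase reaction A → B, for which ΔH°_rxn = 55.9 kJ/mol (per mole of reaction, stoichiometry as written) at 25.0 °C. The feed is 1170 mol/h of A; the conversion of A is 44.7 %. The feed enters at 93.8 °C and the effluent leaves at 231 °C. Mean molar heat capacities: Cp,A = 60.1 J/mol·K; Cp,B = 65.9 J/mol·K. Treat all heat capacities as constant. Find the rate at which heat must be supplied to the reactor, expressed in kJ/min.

Q_in = 658 kJ/min

Extent of reaction ξ = 0.447 × 1170 = 522.99 mol/h
Reaction term: ξ·ΔH°_rxn = 522.99 × 55.9 = 29235 kJ/h
Sensible, feed 93.8→25 °C: -4837.8 kJ/h
Outlet flows (mol/h): A 647.01, B 522.99
Sensible, products 25→231 °C: 15110 kJ/h
Q = ΔH = 39508 kJ/h = 10.974 kW
Heat supplied = 658.46 kJ/min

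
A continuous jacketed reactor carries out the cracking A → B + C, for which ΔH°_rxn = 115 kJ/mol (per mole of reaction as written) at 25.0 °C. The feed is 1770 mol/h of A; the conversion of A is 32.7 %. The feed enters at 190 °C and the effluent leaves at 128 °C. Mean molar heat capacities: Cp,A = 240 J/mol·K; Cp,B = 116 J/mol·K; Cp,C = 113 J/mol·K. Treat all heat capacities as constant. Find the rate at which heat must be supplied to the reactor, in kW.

Extent of reaction ξ = 0.327 × 1770 = 578.79 mol/h
Reaction term: ξ·ΔH°_rxn = 578.79 × 115 = 66561 kJ/h
Sensible, feed 190→25 °C: -70092 kJ/h
Outlet flows (mol/h): A 1191.2, B 578.79, C 578.79
Sensible, products 25→128 °C: 43099 kJ/h
Q = ΔH = 39567 kJ/h = 10.991 kW
Heat supplied = 10.991 kW

Q_in = 11.0 kW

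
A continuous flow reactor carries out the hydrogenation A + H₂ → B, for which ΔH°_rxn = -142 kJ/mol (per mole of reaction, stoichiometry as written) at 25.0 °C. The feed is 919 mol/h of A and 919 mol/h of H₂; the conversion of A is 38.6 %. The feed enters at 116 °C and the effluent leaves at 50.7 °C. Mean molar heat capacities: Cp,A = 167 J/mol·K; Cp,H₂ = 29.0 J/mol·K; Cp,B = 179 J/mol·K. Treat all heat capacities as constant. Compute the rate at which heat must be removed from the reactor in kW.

Extent of reaction ξ = 0.386 × 919 = 354.73 mol/h
Reaction term: ξ·ΔH°_rxn = 354.73 × -142 = -50372 kJ/h
Sensible, feed 116→25 °C: -16391 kJ/h
Outlet flows (mol/h): A 564.27, H₂ 564.27, B 354.73
Sensible, products 25→50.7 °C: 4474.2 kJ/h
Q = ΔH = -62289 kJ/h = -17.303 kW
Heat removed = 17.303 kW

Q_out = 17.3 kW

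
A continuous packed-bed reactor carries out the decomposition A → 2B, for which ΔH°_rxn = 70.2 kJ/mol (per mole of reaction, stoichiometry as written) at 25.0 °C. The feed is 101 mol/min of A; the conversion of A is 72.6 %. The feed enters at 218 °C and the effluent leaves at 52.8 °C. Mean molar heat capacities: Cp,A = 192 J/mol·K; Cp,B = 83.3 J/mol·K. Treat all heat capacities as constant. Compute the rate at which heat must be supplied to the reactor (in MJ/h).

Q_in = 114 MJ/h

Extent of reaction ξ = 0.726 × 101 = 73.326 mol/min
Reaction term: ξ·ΔH°_rxn = 73.326 × 70.2 = 5147.5 kJ/min
Sensible, feed 218→25 °C: -3742.7 kJ/min
Outlet flows (mol/min): A 27.674, B 146.65
Sensible, products 25→52.8 °C: 487.32 kJ/min
Q = ΔH = 1892.1 kJ/min = 31.536 kW
Heat supplied = 113.53 MJ/h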